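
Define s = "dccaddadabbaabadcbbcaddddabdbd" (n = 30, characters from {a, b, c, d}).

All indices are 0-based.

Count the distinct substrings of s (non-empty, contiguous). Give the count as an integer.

sorted suffixes:
  #0 SA[0]=11  'aabadcbbcaddddabdbd'
  #1 SA[1]=12  'abadcbbcaddddabdbd'
  #2 SA[2]=8  'abbaabadcbbcaddddabdbd'
  #3 SA[3]=25  'abdbd'
  #4 SA[4]=6  'adabbaabadcbbcaddddabdbd'
  #5 SA[5]=14  'adcbbcaddddabdbd'
  #6 SA[6]=3  'addadabbaabadcbbcaddddabdbd'
  #7 SA[7]=20  'addddabdbd'
  #8 SA[8]=10  'baabadcbbcaddddabdbd'
  #9 SA[9]=13  'badcbbcaddddabdbd'
  #10 SA[10]=9  'bbaabadcbbcaddddabdbd'
  #11 SA[11]=17  'bbcaddddabdbd'
  #12 SA[12]=18  'bcaddddabdbd'
  #13 SA[13]=28  'bd'
  #14 SA[14]=26  'bdbd'
  #15 SA[15]=2  'caddadabbaabadcbbcaddddabdbd'
  #16 SA[16]=19  'caddddabdbd'
  #17 SA[17]=16  'cbbcaddddabdbd'
  #18 SA[18]=1  'ccaddadabbaabadcbbcaddddabdbd'
  #19 SA[19]=29  'd'
  #20 SA[20]=7  'dabbaabadcbbcaddddabdbd'
  #21 SA[21]=24  'dabdbd'
  #22 SA[22]=5  'dadabbaabadcbbcaddddabdbd'
  #23 SA[23]=27  'dbd'
  #24 SA[24]=15  'dcbbcaddddabdbd'
  #25 SA[25]=0  'dccaddadabbaabadcbbcaddddabdbd'
  #26 SA[26]=23  'ddabdbd'
  #27 SA[27]=4  'ddadabbaabadcbbcaddddabdbd'
  #28 SA[28]=22  'dddabdbd'
  #29 SA[29]=21  'ddddabdbd'

SA = [11, 12, 8, 25, 6, 14, 3, 20, 10, 13, 9, 17, 18, 28, 26, 2, 19, 16, 1, 29, 7, 24, 5, 27, 15, 0, 23, 4, 22, 21]
i: (SA[i-1],SA[i]) lcp shared
  1: (11,12) 1 'a'
  2: (12,8) 2 'ab'
  3: (8,25) 2 'ab'
  4: (25,6) 1 'a'
  5: (6,14) 2 'ad'
  6: (14,3) 2 'ad'
  7: (3,20) 3 'add'
  8: (20,10) 0 ''
  9: (10,13) 2 'ba'
  10: (13,9) 1 'b'
  11: (9,17) 2 'bb'
  12: (17,18) 1 'b'
  13: (18,28) 1 'b'
  14: (28,26) 2 'bd'
  15: (26,2) 0 ''
  16: (2,19) 4 'cadd'
  17: (19,16) 1 'c'
  18: (16,1) 1 'c'
  19: (1,29) 0 ''
  20: (29,7) 1 'd'
  21: (7,24) 3 'dab'
  22: (24,5) 2 'da'
  23: (5,27) 1 'd'
  24: (27,15) 1 'd'
  25: (15,0) 2 'dc'
  26: (0,23) 1 'd'
  27: (23,4) 3 'dda'
  28: (4,22) 2 'dd'
  29: (22,21) 3 'ddd'

n(n+1)/2 = 30·31/2 = 465
Σ LCP = 0 + 1 + 2 + 2 + 1 + 2 + 2 + 3 + 0 + 2 + 1 + 2 + 1 + 1 + 2 + 0 + 4 + 1 + 1 + 0 + 1 + 3 + 2 + 1 + 1 + 2 + 1 + 3 + 2 + 3 = 47
distinct = 465 − 47 = 418

418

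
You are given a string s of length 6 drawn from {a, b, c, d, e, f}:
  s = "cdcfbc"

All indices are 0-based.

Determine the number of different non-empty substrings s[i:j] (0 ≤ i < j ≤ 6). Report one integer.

19

rank | idx | suffix
   0 |   4 | bc
   1 |   5 | c
   2 |   0 | cdcfbc
   3 |   2 | cfbc
   4 |   1 | dcfbc
   5 |   3 | fbc

SA = [4, 5, 0, 2, 1, 3]
rank  pair      lcp
   1  s[4:],s[5:]  0  ''
   2  s[5:],s[0:]  1  'c'
   3  s[0:],s[2:]  1  'c'
   4  s[2:],s[1:]  0  ''
   5  s[1:],s[3:]  0  ''

n(n+1)/2 = 6·7/2 = 21
Σ LCP = 0 + 0 + 1 + 1 + 0 + 0 = 2
distinct = 21 − 2 = 19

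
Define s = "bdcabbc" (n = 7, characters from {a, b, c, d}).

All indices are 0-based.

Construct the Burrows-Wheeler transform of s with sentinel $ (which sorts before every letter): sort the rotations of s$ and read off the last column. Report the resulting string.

ccab$bdb

rank  rotation  last
    0  $bdcabbc  c
    1  abbc$bdc  c
    2  bbc$bdca  a
    3  bc$bdcab  b
    4  bdcabbc$  $
    5  c$bdcabb  b
    6  cabbc$bd  d
    7  dcabbc$b  b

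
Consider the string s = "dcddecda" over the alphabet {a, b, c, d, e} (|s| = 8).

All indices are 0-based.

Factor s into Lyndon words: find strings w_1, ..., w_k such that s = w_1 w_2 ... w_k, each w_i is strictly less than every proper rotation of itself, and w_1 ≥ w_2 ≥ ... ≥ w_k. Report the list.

emit factor 1: 'd' (i=0, period=1)
emit factor 2: 'cdde' (i=1, period=4)
emit factor 3: 'cd' (i=5, period=2)
emit factor 4: 'a' (i=7, period=1)

["d", "cdde", "cd", "a"]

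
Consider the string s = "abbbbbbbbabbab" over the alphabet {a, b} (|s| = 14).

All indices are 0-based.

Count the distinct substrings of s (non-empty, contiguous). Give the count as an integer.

rank | idx | suffix
   0 |  12 | ab
   1 |   9 | abbab
   2 |   0 | abbbbbbbbabbab
   3 |  13 | b
   4 |  11 | bab
   5 |   8 | babbab
   6 |  10 | bbab
   7 |   7 | bbabbab
   8 |   6 | bbbabbab
   9 |   5 | bbbbabbab
  10 |   4 | bbbbbabbab
  11 |   3 | bbbbbbabbab
  12 |   2 | bbbbbbbabbab
  13 |   1 | bbbbbbbbabbab

SA = [12, 9, 0, 13, 11, 8, 10, 7, 6, 5, 4, 3, 2, 1]
i: (SA[i-1],SA[i]) lcp shared
  1: (12,9) 2 'ab'
  2: (9,0) 3 'abb'
  3: (0,13) 0 ''
  4: (13,11) 1 'b'
  5: (11,8) 3 'bab'
  6: (8,10) 1 'b'
  7: (10,7) 4 'bbab'
  8: (7,6) 2 'bb'
  9: (6,5) 3 'bbb'
  10: (5,4) 4 'bbbb'
  11: (4,3) 5 'bbbbb'
  12: (3,2) 6 'bbbbbb'
  13: (2,1) 7 'bbbbbbb'

n(n+1)/2 = 14·15/2 = 105
Σ LCP = 0 + 2 + 3 + 0 + 1 + 3 + 1 + 4 + 2 + 3 + 4 + 5 + 6 + 7 = 41
distinct = 105 − 41 = 64

64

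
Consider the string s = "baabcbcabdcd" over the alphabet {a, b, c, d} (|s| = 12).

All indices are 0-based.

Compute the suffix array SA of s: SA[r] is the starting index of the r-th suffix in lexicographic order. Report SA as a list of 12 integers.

rank | idx | suffix
   0 |   1 | aabcbcabdcd
   1 |   2 | abcbcabdcd
   2 |   7 | abdcd
   3 |   0 | baabcbcabdcd
   4 |   5 | bcabdcd
   5 |   3 | bcbcabdcd
   6 |   8 | bdcd
   7 |   6 | cabdcd
   8 |   4 | cbcabdcd
   9 |  10 | cd
  10 |  11 | d
  11 |   9 | dcd

[1, 2, 7, 0, 5, 3, 8, 6, 4, 10, 11, 9]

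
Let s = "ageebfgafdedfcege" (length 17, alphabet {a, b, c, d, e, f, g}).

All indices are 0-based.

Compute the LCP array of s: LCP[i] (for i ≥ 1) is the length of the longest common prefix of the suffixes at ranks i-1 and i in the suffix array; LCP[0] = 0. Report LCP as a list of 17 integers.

rank→(start, suffix):
  0 → (7, 'afdedfcege')
  1 → (0, 'ageebfgafdedfcege')
  2 → (4, 'bfgafdedfcege')
  3 → (13, 'cege')
  4 → (9, 'dedfcege')
  5 → (11, 'dfcege')
  6 → (16, 'e')
  7 → (3, 'ebfgafdedfcege')
  8 → (10, 'edfcege')
  9 → (2, 'eebfgafdedfcege')
  10 → (14, 'ege')
  11 → (12, 'fcege')
  12 → (8, 'fdedfcege')
  13 → (5, 'fgafdedfcege')
  14 → (6, 'gafdedfcege')
  15 → (15, 'ge')
  16 → (1, 'geebfgafdedfcege')

SA = [7, 0, 4, 13, 9, 11, 16, 3, 10, 2, 14, 12, 8, 5, 6, 15, 1]
[i] adj suffixes → lcp
  [1] 7/0 → 1 ('a')
  [2] 0/4 → 0 ('')
  [3] 4/13 → 0 ('')
  [4] 13/9 → 0 ('')
  [5] 9/11 → 1 ('d')
  [6] 11/16 → 0 ('')
  [7] 16/3 → 1 ('e')
  [8] 3/10 → 1 ('e')
  [9] 10/2 → 1 ('e')
  [10] 2/14 → 1 ('e')
  [11] 14/12 → 0 ('')
  [12] 12/8 → 1 ('f')
  [13] 8/5 → 1 ('f')
  [14] 5/6 → 0 ('')
  [15] 6/15 → 1 ('g')
  [16] 15/1 → 2 ('ge')

[0, 1, 0, 0, 0, 1, 0, 1, 1, 1, 1, 0, 1, 1, 0, 1, 2]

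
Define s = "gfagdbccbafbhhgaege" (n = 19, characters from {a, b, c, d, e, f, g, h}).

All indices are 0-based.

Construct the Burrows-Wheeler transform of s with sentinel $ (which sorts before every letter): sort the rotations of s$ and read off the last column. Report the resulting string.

rank  rotation              last
    0  $gfagdbccbafbhhgaege  e
    1  aege$gfagdbccbafbhhg  g
    2  afbhhgaege$gfagdbccb  b
    3  agdbccbafbhhgaege$gf  f
    4  bafbhhgaege$gfagdbcc  c
    5  bccbafbhhgaege$gfagd  d
    6  bhhgaege$gfagdbccbaf  f
    7  cbafbhhgaege$gfagdbc  c
    8  ccbafbhhgaege$gfagdb  b
    9  dbccbafbhhgaege$gfag  g
   10  e$gfagdbccbafbhhgaeg  g
   11  ege$gfagdbccbafbhhga  a
   12  fagdbccbafbhhgaege$g  g
   13  fbhhgaege$gfagdbccba  a
   14  gaege$gfagdbccbafbhh  h
   15  gdbccbafbhhgaege$gfa  a
   16  ge$gfagdbccbafbhhgae  e
   17  gfagdbccbafbhhgaege$  $
   18  hgaege$gfagdbccbafbh  h
   19  hhgaege$gfagdbccbafb  b

egbfcdfcbggagahae$hb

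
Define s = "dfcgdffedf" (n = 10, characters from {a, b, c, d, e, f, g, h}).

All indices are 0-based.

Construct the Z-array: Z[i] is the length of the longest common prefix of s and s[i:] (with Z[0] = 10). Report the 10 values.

Z[0]=10
i=1: fresh scan; Z[1]=0
i=2: fresh scan; Z[2]=0
i=3: fresh scan; Z[3]=0
i=4: fresh scan; Z[4]=2 extend→box=[4,6)
i=5: min(r-i=1, Z[1]=0)=0; Z[5]=0
i=6: fresh scan; Z[6]=0
i=7: fresh scan; Z[7]=0
i=8: fresh scan; Z[8]=2 extend→box=[8,10)
i=9: min(r-i=1, Z[1]=0)=0; Z[9]=0

[10, 0, 0, 0, 2, 0, 0, 0, 2, 0]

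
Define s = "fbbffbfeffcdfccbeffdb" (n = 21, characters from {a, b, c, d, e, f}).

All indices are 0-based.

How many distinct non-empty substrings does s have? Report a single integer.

rank | idx | suffix
   0 |  20 | b
   1 |   1 | bbffbfeffcdfccbeffdb
   2 |  15 | beffdb
   3 |   5 | bfeffcdfccbeffdb
   4 |   2 | bffbfeffcdfccbeffdb
   5 |  14 | cbeffdb
   6 |  13 | ccbeffdb
   7 |  10 | cdfccbeffdb
   8 |  19 | db
   9 |  11 | dfccbeffdb
  10 |   7 | effcdfccbeffdb
  11 |  16 | effdb
  12 |   0 | fbbffbfeffcdfccbeffdb
  13 |   4 | fbfeffcdfccbeffdb
  14 |  12 | fccbeffdb
  15 |   9 | fcdfccbeffdb
  16 |  18 | fdb
  17 |   6 | feffcdfccbeffdb
  18 |   3 | ffbfeffcdfccbeffdb
  19 |   8 | ffcdfccbeffdb
  20 |  17 | ffdb

SA = [20, 1, 15, 5, 2, 14, 13, 10, 19, 11, 7, 16, 0, 4, 12, 9, 18, 6, 3, 8, 17]
rank  pair      lcp
   1  s[20:],s[1:]  1  'b'
   2  s[1:],s[15:]  1  'b'
   3  s[15:],s[5:]  1  'b'
   4  s[5:],s[2:]  2  'bf'
   5  s[2:],s[14:]  0  ''
   6  s[14:],s[13:]  1  'c'
   7  s[13:],s[10:]  1  'c'
   8  s[10:],s[19:]  0  ''
   9  s[19:],s[11:]  1  'd'
  10  s[11:],s[7:]  0  ''
  11  s[7:],s[16:]  3  'eff'
  12  s[16:],s[0:]  0  ''
  13  s[0:],s[4:]  2  'fb'
  14  s[4:],s[12:]  1  'f'
  15  s[12:],s[9:]  2  'fc'
  16  s[9:],s[18:]  1  'f'
  17  s[18:],s[6:]  1  'f'
  18  s[6:],s[3:]  1  'f'
  19  s[3:],s[8:]  2  'ff'
  20  s[8:],s[17:]  2  'ff'

n(n+1)/2 = 21·22/2 = 231
Σ LCP = 0 + 1 + 1 + 1 + 2 + 0 + 1 + 1 + 0 + 1 + 0 + 3 + 0 + 2 + 1 + 2 + 1 + 1 + 1 + 2 + 2 = 23
distinct = 231 − 23 = 208

208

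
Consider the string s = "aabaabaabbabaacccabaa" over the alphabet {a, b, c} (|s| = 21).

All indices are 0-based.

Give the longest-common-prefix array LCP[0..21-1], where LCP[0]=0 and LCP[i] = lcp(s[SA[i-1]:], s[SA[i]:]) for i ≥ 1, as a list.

[0, 1, 2, 6, 3, 2, 1, 4, 5, 4, 2, 1, 0, 3, 4, 3, 2, 1, 0, 1, 2]

rank→(start, suffix):
  0 → (20, 'a')
  1 → (19, 'aa')
  2 → (0, 'aabaabaabbabaacccabaa')
  3 → (3, 'aabaabbabaacccabaa')
  4 → (6, 'aabbabaacccabaa')
  5 → (12, 'aacccabaa')
  6 → (17, 'abaa')
  7 → (1, 'abaabaabbabaacccabaa')
  8 → (4, 'abaabbabaacccabaa')
  9 → (10, 'abaacccabaa')
  10 → (7, 'abbabaacccabaa')
  11 → (13, 'acccabaa')
  12 → (18, 'baa')
  13 → (2, 'baabaabbabaacccabaa')
  14 → (5, 'baabbabaacccabaa')
  15 → (11, 'baacccabaa')
  16 → (9, 'babaacccabaa')
  17 → (8, 'bbabaacccabaa')
  18 → (16, 'cabaa')
  19 → (15, 'ccabaa')
  20 → (14, 'cccabaa')

SA = [20, 19, 0, 3, 6, 12, 17, 1, 4, 10, 7, 13, 18, 2, 5, 11, 9, 8, 16, 15, 14]
rank  pair      lcp
   1  s[20:],s[19:]  1  'a'
   2  s[19:],s[0:]  2  'aa'
   3  s[0:],s[3:]  6  'aabaab'
   4  s[3:],s[6:]  3  'aab'
   5  s[6:],s[12:]  2  'aa'
   6  s[12:],s[17:]  1  'a'
   7  s[17:],s[1:]  4  'abaa'
   8  s[1:],s[4:]  5  'abaab'
   9  s[4:],s[10:]  4  'abaa'
  10  s[10:],s[7:]  2  'ab'
  11  s[7:],s[13:]  1  'a'
  12  s[13:],s[18:]  0  ''
  13  s[18:],s[2:]  3  'baa'
  14  s[2:],s[5:]  4  'baab'
  15  s[5:],s[11:]  3  'baa'
  16  s[11:],s[9:]  2  'ba'
  17  s[9:],s[8:]  1  'b'
  18  s[8:],s[16:]  0  ''
  19  s[16:],s[15:]  1  'c'
  20  s[15:],s[14:]  2  'cc'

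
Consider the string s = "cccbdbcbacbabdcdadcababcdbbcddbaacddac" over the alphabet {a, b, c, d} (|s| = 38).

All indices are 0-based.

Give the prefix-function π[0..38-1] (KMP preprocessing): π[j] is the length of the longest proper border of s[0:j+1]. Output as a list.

π[0] = 0
j=1 s[j]='c': π[1]=1 (border 'c')
j=2 s[j]='c': π[2]=2 (border 'cc')
j=3 s[j]='b': k: 2→1→0; π[3]=0 (border '')
j=4 s[j]='d': π[4]=0 (border '')
j=5 s[j]='b': π[5]=0 (border '')
j=6 s[j]='c': π[6]=1 (border 'c')
j=7 s[j]='b': k: 1→0; π[7]=0 (border '')
j=8 s[j]='a': π[8]=0 (border '')
j=9 s[j]='c': π[9]=1 (border 'c')
j=10 s[j]='b': k: 1→0; π[10]=0 (border '')
j=11 s[j]='a': π[11]=0 (border '')
j=12 s[j]='b': π[12]=0 (border '')
j=13 s[j]='d': π[13]=0 (border '')
j=14 s[j]='c': π[14]=1 (border 'c')
j=15 s[j]='d': k: 1→0; π[15]=0 (border '')
j=16 s[j]='a': π[16]=0 (border '')
j=17 s[j]='d': π[17]=0 (border '')
j=18 s[j]='c': π[18]=1 (border 'c')
j=19 s[j]='a': k: 1→0; π[19]=0 (border '')
j=20 s[j]='b': π[20]=0 (border '')
j=21 s[j]='a': π[21]=0 (border '')
j=22 s[j]='b': π[22]=0 (border '')
j=23 s[j]='c': π[23]=1 (border 'c')
j=24 s[j]='d': k: 1→0; π[24]=0 (border '')
j=25 s[j]='b': π[25]=0 (border '')
j=26 s[j]='b': π[26]=0 (border '')
j=27 s[j]='c': π[27]=1 (border 'c')
j=28 s[j]='d': k: 1→0; π[28]=0 (border '')
j=29 s[j]='d': π[29]=0 (border '')
j=30 s[j]='b': π[30]=0 (border '')
j=31 s[j]='a': π[31]=0 (border '')
j=32 s[j]='a': π[32]=0 (border '')
j=33 s[j]='c': π[33]=1 (border 'c')
j=34 s[j]='d': k: 1→0; π[34]=0 (border '')
j=35 s[j]='d': π[35]=0 (border '')
j=36 s[j]='a': π[36]=0 (border '')
j=37 s[j]='c': π[37]=1 (border 'c')

[0, 1, 2, 0, 0, 0, 1, 0, 0, 1, 0, 0, 0, 0, 1, 0, 0, 0, 1, 0, 0, 0, 0, 1, 0, 0, 0, 1, 0, 0, 0, 0, 0, 1, 0, 0, 0, 1]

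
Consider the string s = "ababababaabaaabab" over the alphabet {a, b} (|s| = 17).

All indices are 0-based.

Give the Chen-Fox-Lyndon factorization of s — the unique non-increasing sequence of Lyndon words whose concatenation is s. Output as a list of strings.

["ab", "ab", "ab", "ab", "aab", "aaabab"]

emit factor 1: 'ab' (i=0, period=2)
emit factor 2: 'ab' (i=2, period=2)
emit factor 3: 'ab' (i=4, period=2)
emit factor 4: 'ab' (i=6, period=2)
emit factor 5: 'aab' (i=8, period=3)
emit factor 6: 'aaabab' (i=11, period=6)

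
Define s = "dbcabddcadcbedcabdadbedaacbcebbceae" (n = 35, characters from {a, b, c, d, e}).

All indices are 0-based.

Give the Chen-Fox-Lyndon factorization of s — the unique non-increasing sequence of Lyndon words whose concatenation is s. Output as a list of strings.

emit factor 1: 'd' (i=0, period=1)
emit factor 2: 'bc' (i=1, period=2)
emit factor 3: 'abddcadcbedc' (i=3, period=12)
emit factor 4: 'abdadbed' (i=15, period=8)
emit factor 5: 'aacbcebbceae' (i=23, period=12)

["d", "bc", "abddcadcbedc", "abdadbed", "aacbcebbceae"]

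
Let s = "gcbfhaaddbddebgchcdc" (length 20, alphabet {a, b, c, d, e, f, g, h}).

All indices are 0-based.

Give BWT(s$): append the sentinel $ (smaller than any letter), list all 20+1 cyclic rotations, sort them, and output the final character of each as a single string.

chadcedghgdcabddb$bfc

rank  rotation               last
    0  $gcbfhaaddbddebgchcdc  c
    1  aaddbddebgchcdc$gcbfh  h
    2  addbddebgchcdc$gcbfha  a
    3  bddebgchcdc$gcbfhaadd  d
    4  bfhaaddbddebgchcdc$gc  c
    5  bgchcdc$gcbfhaaddbdde  e
    6  c$gcbfhaaddbddebgchcd  d
    7  cbfhaaddbddebgchcdc$g  g
    8  cdc$gcbfhaaddbddebgch  h
    9  chcdc$gcbfhaaddbddebg  g
   10  dbddebgchcdc$gcbfhaad  d
   11  dc$gcbfhaaddbddebgchc  c
   12  ddbddebgchcdc$gcbfhaa  a
   13  ddebgchcdc$gcbfhaaddb  b
   14  debgchcdc$gcbfhaaddbd  d
   15  ebgchcdc$gcbfhaaddbdd  d
   16  fhaaddbddebgchcdc$gcb  b
   17  gcbfhaaddbddebgchcdc$  $
   18  gchcdc$gcbfhaaddbddeb  b
   19  haaddbddebgchcdc$gcbf  f
   20  hcdc$gcbfhaaddbddebgc  c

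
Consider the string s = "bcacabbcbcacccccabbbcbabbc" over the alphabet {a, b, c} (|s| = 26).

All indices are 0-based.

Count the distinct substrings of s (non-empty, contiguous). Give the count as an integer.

296

sorted suffixes:
  #0 SA[0]=16  'abbbcbabbc'
  #1 SA[1]=22  'abbc'
  #2 SA[2]=4  'abbcbcacccccabbbcbabbc'
  #3 SA[3]=2  'acabbcbcacccccabbbcbabbc'
  #4 SA[4]=10  'acccccabbbcbabbc'
  #5 SA[5]=21  'babbc'
  #6 SA[6]=17  'bbbcbabbc'
  #7 SA[7]=23  'bbc'
  #8 SA[8]=18  'bbcbabbc'
  #9 SA[9]=5  'bbcbcacccccabbbcbabbc'
  #10 SA[10]=24  'bc'
  #11 SA[11]=0  'bcacabbcbcacccccabbbcbabbc'
  #12 SA[12]=8  'bcacccccabbbcbabbc'
  #13 SA[13]=19  'bcbabbc'
  #14 SA[14]=6  'bcbcacccccabbbcbabbc'
  #15 SA[15]=25  'c'
  #16 SA[16]=15  'cabbbcbabbc'
  #17 SA[17]=3  'cabbcbcacccccabbbcbabbc'
  #18 SA[18]=1  'cacabbcbcacccccabbbcbabbc'
  #19 SA[19]=9  'cacccccabbbcbabbc'
  #20 SA[20]=20  'cbabbc'
  #21 SA[21]=7  'cbcacccccabbbcbabbc'
  #22 SA[22]=14  'ccabbbcbabbc'
  #23 SA[23]=13  'cccabbbcbabbc'
  #24 SA[24]=12  'ccccabbbcbabbc'
  #25 SA[25]=11  'cccccabbbcbabbc'

SA = [16, 22, 4, 2, 10, 21, 17, 23, 18, 5, 24, 0, 8, 19, 6, 25, 15, 3, 1, 9, 20, 7, 14, 13, 12, 11]
rank  pair      lcp
   1  s[16:],s[22:]  3  'abb'
   2  s[22:],s[4:]  4  'abbc'
   3  s[4:],s[2:]  1  'a'
   4  s[2:],s[10:]  2  'ac'
   5  s[10:],s[21:]  0  ''
   6  s[21:],s[17:]  1  'b'
   7  s[17:],s[23:]  2  'bb'
   8  s[23:],s[18:]  3  'bbc'
   9  s[18:],s[5:]  4  'bbcb'
  10  s[5:],s[24:]  1  'b'
  11  s[24:],s[0:]  2  'bc'
  12  s[0:],s[8:]  4  'bcac'
  13  s[8:],s[19:]  2  'bc'
  14  s[19:],s[6:]  3  'bcb'
  15  s[6:],s[25:]  0  ''
  16  s[25:],s[15:]  1  'c'
  17  s[15:],s[3:]  4  'cabb'
  18  s[3:],s[1:]  2  'ca'
  19  s[1:],s[9:]  3  'cac'
  20  s[9:],s[20:]  1  'c'
  21  s[20:],s[7:]  2  'cb'
  22  s[7:],s[14:]  1  'c'
  23  s[14:],s[13:]  2  'cc'
  24  s[13:],s[12:]  3  'ccc'
  25  s[12:],s[11:]  4  'cccc'

n(n+1)/2 = 26·27/2 = 351
Σ LCP = 0 + 3 + 4 + 1 + 2 + 0 + 1 + 2 + 3 + 4 + 1 + 2 + 4 + 2 + 3 + 0 + 1 + 4 + 2 + 3 + 1 + 2 + 1 + 2 + 3 + 4 = 55
distinct = 351 − 55 = 296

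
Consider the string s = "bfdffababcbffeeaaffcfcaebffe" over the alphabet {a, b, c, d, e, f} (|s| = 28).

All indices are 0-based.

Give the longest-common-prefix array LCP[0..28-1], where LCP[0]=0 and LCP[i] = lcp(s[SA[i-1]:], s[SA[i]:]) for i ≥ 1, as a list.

[0, 1, 2, 1, 1, 0, 1, 1, 2, 4, 0, 1, 1, 0, 0, 1, 1, 1, 0, 1, 2, 1, 1, 2, 1, 2, 2, 3]

rank | idx | suffix
   0 |  15 | aaffcfcaebffe
   1 |   5 | ababcbffeeaaffcfcaebffe
   2 |   7 | abcbffeeaaffcfcaebffe
   3 |  22 | aebffe
   4 |  16 | affcfcaebffe
   5 |   6 | babcbffeeaaffcfcaebffe
   6 |   8 | bcbffeeaaffcfcaebffe
   7 |   0 | bfdffababcbffeeaaffcfcaebffe
   8 |  24 | bffe
   9 |  10 | bffeeaaffcfcaebffe
  10 |  21 | caebffe
  11 |   9 | cbffeeaaffcfcaebffe
  12 |  19 | cfcaebffe
  13 |   2 | dffababcbffeeaaffcfcaebffe
  14 |  27 | e
  15 |  14 | eaaffcfcaebffe
  16 |  23 | ebffe
  17 |  13 | eeaaffcfcaebffe
  18 |   4 | fababcbffeeaaffcfcaebffe
  19 |  20 | fcaebffe
  20 |  18 | fcfcaebffe
  21 |   1 | fdffababcbffeeaaffcfcaebffe
  22 |  26 | fe
  23 |  12 | feeaaffcfcaebffe
  24 |   3 | ffababcbffeeaaffcfcaebffe
  25 |  17 | ffcfcaebffe
  26 |  25 | ffe
  27 |  11 | ffeeaaffcfcaebffe

SA = [15, 5, 7, 22, 16, 6, 8, 0, 24, 10, 21, 9, 19, 2, 27, 14, 23, 13, 4, 20, 18, 1, 26, 12, 3, 17, 25, 11]
[i] adj suffixes → lcp
  [1] 15/5 → 1 ('a')
  [2] 5/7 → 2 ('ab')
  [3] 7/22 → 1 ('a')
  [4] 22/16 → 1 ('a')
  [5] 16/6 → 0 ('')
  [6] 6/8 → 1 ('b')
  [7] 8/0 → 1 ('b')
  [8] 0/24 → 2 ('bf')
  [9] 24/10 → 4 ('bffe')
  [10] 10/21 → 0 ('')
  [11] 21/9 → 1 ('c')
  [12] 9/19 → 1 ('c')
  [13] 19/2 → 0 ('')
  [14] 2/27 → 0 ('')
  [15] 27/14 → 1 ('e')
  [16] 14/23 → 1 ('e')
  [17] 23/13 → 1 ('e')
  [18] 13/4 → 0 ('')
  [19] 4/20 → 1 ('f')
  [20] 20/18 → 2 ('fc')
  [21] 18/1 → 1 ('f')
  [22] 1/26 → 1 ('f')
  [23] 26/12 → 2 ('fe')
  [24] 12/3 → 1 ('f')
  [25] 3/17 → 2 ('ff')
  [26] 17/25 → 2 ('ff')
  [27] 25/11 → 3 ('ffe')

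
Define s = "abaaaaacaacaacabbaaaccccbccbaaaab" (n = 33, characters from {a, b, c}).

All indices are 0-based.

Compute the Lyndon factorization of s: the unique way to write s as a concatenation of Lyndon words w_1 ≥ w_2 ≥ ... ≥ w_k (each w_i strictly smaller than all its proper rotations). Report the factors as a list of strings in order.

["ab", "aaaaacaacaacabbaaaccccbccbaaaab"]

emit factor 1: 'ab' (i=0, period=2)
emit factor 2: 'aaaaacaacaacabbaaaccccbccbaaaab' (i=2, period=31)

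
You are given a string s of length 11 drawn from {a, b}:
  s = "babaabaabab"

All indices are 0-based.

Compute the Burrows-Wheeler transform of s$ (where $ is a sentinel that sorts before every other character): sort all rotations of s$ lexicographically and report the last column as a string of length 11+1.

bbbbbaaaaaa$

rank  rotation      last
    0  $babaabaabab  b
    1  aabaabab$bab  b
    2  aabab$babaab  b
    3  ab$babaabaab  b
    4  abaabaabab$b  b
    5  abaabab$baba  a
    6  abab$babaaba  a
    7  b$babaabaaba  a
    8  baabaabab$ba  a
    9  baabab$babaa  a
   10  bab$babaabaa  a
   11  babaabaabab$  $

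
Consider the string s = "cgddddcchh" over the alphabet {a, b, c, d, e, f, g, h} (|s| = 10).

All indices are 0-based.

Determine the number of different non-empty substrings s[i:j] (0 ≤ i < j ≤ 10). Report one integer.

sorted suffixes:
  #0 SA[0]=6  'cchh'
  #1 SA[1]=0  'cgddddcchh'
  #2 SA[2]=7  'chh'
  #3 SA[3]=5  'dcchh'
  #4 SA[4]=4  'ddcchh'
  #5 SA[5]=3  'dddcchh'
  #6 SA[6]=2  'ddddcchh'
  #7 SA[7]=1  'gddddcchh'
  #8 SA[8]=9  'h'
  #9 SA[9]=8  'hh'

SA = [6, 0, 7, 5, 4, 3, 2, 1, 9, 8]
rank  pair      lcp
   1  s[6:],s[0:]  1  'c'
   2  s[0:],s[7:]  1  'c'
   3  s[7:],s[5:]  0  ''
   4  s[5:],s[4:]  1  'd'
   5  s[4:],s[3:]  2  'dd'
   6  s[3:],s[2:]  3  'ddd'
   7  s[2:],s[1:]  0  ''
   8  s[1:],s[9:]  0  ''
   9  s[9:],s[8:]  1  'h'

n(n+1)/2 = 10·11/2 = 55
Σ LCP = 0 + 1 + 1 + 0 + 1 + 2 + 3 + 0 + 0 + 1 = 9
distinct = 55 − 9 = 46

46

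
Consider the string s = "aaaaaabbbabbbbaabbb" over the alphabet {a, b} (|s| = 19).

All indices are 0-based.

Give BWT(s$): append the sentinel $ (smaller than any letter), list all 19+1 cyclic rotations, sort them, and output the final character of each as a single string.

rank  rotation              last
    0  $aaaaaabbbabbbbaabbb  b
    1  aaaaaabbbabbbbaabbb$  $
    2  aaaaabbbabbbbaabbb$a  a
    3  aaaabbbabbbbaabbb$aa  a
    4  aaabbbabbbbaabbb$aaa  a
    5  aabbb$aaaaaabbbabbbb  b
    6  aabbbabbbbaabbb$aaaa  a
    7  abbb$aaaaaabbbabbbba  a
    8  abbbabbbbaabbb$aaaaa  a
    9  abbbbaabbb$aaaaaabbb  b
   10  b$aaaaaabbbabbbbaabb  b
   11  baabbb$aaaaaabbbabbb  b
   12  babbbbaabbb$aaaaaabb  b
   13  bb$aaaaaabbbabbbbaab  b
   14  bbaabbb$aaaaaabbbabb  b
   15  bbabbbbaabbb$aaaaaab  b
   16  bbb$aaaaaabbbabbbbaa  a
   17  bbbaabbb$aaaaaabbbab  b
   18  bbbabbbbaabbb$aaaaaa  a
   19  bbbbaabbb$aaaaaabbba  a

b$aaabaaabbbbbbbabaa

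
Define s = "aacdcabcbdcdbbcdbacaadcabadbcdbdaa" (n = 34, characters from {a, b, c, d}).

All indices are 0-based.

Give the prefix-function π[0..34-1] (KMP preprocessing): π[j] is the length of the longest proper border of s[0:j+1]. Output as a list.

π[0] = 0
j=1 s[j]='a': π[1]=1 (border 'a')
j=2 s[j]='c': k: 1→0; π[2]=0 (border '')
j=3 s[j]='d': π[3]=0 (border '')
j=4 s[j]='c': π[4]=0 (border '')
j=5 s[j]='a': π[5]=1 (border 'a')
j=6 s[j]='b': k: 1→0; π[6]=0 (border '')
j=7 s[j]='c': π[7]=0 (border '')
j=8 s[j]='b': π[8]=0 (border '')
j=9 s[j]='d': π[9]=0 (border '')
j=10 s[j]='c': π[10]=0 (border '')
j=11 s[j]='d': π[11]=0 (border '')
j=12 s[j]='b': π[12]=0 (border '')
j=13 s[j]='b': π[13]=0 (border '')
j=14 s[j]='c': π[14]=0 (border '')
j=15 s[j]='d': π[15]=0 (border '')
j=16 s[j]='b': π[16]=0 (border '')
j=17 s[j]='a': π[17]=1 (border 'a')
j=18 s[j]='c': k: 1→0; π[18]=0 (border '')
j=19 s[j]='a': π[19]=1 (border 'a')
j=20 s[j]='a': π[20]=2 (border 'aa')
j=21 s[j]='d': k: 2→1→0; π[21]=0 (border '')
j=22 s[j]='c': π[22]=0 (border '')
j=23 s[j]='a': π[23]=1 (border 'a')
j=24 s[j]='b': k: 1→0; π[24]=0 (border '')
j=25 s[j]='a': π[25]=1 (border 'a')
j=26 s[j]='d': k: 1→0; π[26]=0 (border '')
j=27 s[j]='b': π[27]=0 (border '')
j=28 s[j]='c': π[28]=0 (border '')
j=29 s[j]='d': π[29]=0 (border '')
j=30 s[j]='b': π[30]=0 (border '')
j=31 s[j]='d': π[31]=0 (border '')
j=32 s[j]='a': π[32]=1 (border 'a')
j=33 s[j]='a': π[33]=2 (border 'aa')

[0, 1, 0, 0, 0, 1, 0, 0, 0, 0, 0, 0, 0, 0, 0, 0, 0, 1, 0, 1, 2, 0, 0, 1, 0, 1, 0, 0, 0, 0, 0, 0, 1, 2]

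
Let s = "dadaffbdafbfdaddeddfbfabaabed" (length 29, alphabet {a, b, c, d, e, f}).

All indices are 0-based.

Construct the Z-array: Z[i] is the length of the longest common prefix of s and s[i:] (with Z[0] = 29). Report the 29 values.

[29, 0, 2, 0, 0, 0, 0, 2, 0, 0, 0, 0, 3, 0, 1, 1, 0, 1, 1, 0, 0, 0, 0, 0, 0, 0, 0, 0, 1]

Z[0]=29
i=1: fresh scan; Z[1]=0
i=2: fresh scan; Z[2]=2 grow→box=[2,4)
i=3: min(r-i=1, Z[1]=0)=0; Z[3]=0
i=4: fresh scan; Z[4]=0
i=5: fresh scan; Z[5]=0
i=6: fresh scan; Z[6]=0
i=7: fresh scan; Z[7]=2 grow→box=[7,9)
i=8: min(r-i=1, Z[1]=0)=0; Z[8]=0
i=9: fresh scan; Z[9]=0
i=10: fresh scan; Z[10]=0
i=11: fresh scan; Z[11]=0
i=12: fresh scan; Z[12]=3 grow→box=[12,15)
i=13: min(r-i=2, Z[1]=0)=0; Z[13]=0
i=14: min(r-i=1, Z[2]=2)=1; Z[14]=1
i=15: fresh scan; Z[15]=1 grow→box=[15,16)
i=16: fresh scan; Z[16]=0
i=17: fresh scan; Z[17]=1 grow→box=[17,18)
i=18: fresh scan; Z[18]=1 grow→box=[18,19)
i=19: fresh scan; Z[19]=0
i=20: fresh scan; Z[20]=0
i=21: fresh scan; Z[21]=0
i=22: fresh scan; Z[22]=0
i=23: fresh scan; Z[23]=0
i=24: fresh scan; Z[24]=0
i=25: fresh scan; Z[25]=0
i=26: fresh scan; Z[26]=0
i=27: fresh scan; Z[27]=0
i=28: fresh scan; Z[28]=1 grow→box=[28,29)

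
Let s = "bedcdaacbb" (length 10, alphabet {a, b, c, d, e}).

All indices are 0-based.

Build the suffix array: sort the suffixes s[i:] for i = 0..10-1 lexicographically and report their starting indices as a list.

rank | idx | suffix
   0 |   5 | aacbb
   1 |   6 | acbb
   2 |   9 | b
   3 |   8 | bb
   4 |   0 | bedcdaacbb
   5 |   7 | cbb
   6 |   3 | cdaacbb
   7 |   4 | daacbb
   8 |   2 | dcdaacbb
   9 |   1 | edcdaacbb

[5, 6, 9, 8, 0, 7, 3, 4, 2, 1]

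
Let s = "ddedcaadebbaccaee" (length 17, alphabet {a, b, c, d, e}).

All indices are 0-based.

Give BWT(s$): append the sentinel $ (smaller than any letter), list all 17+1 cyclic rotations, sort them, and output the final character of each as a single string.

rank  rotation            last
    0  $ddedcaadebbaccaee  e
    1  aadebbaccaee$ddedc  c
    2  accaee$ddedcaadebb  b
    3  adebbaccaee$ddedca  a
    4  aee$ddedcaadebbacc  c
    5  baccaee$ddedcaadeb  b
    6  bbaccaee$ddedcaade  e
    7  caadebbaccaee$dded  d
    8  caee$ddedcaadebbac  c
    9  ccaee$ddedcaadebba  a
   10  dcaadebbaccaee$dde  e
   11  ddedcaadebbaccaee$  $
   12  debbaccaee$ddedcaa  a
   13  dedcaadebbaccaee$d  d
   14  e$ddedcaadebbaccae  e
   15  ebbaccaee$ddedcaad  d
   16  edcaadebbaccaee$dd  d
   17  ee$ddedcaadebbacca  a

ecbacbedcae$adedda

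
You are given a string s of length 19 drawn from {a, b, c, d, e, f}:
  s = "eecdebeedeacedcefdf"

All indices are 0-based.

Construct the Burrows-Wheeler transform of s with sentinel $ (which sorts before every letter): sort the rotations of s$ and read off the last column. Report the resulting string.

rank  rotation              last
    0  $eecdebeedeacedcefdf  f
    1  acedcefdf$eecdebeede  e
    2  beedeacedcefdf$eecde  e
    3  cdebeedeacedcefdf$ee  e
    4  cedcefdf$eecdebeedea  a
    5  cefdf$eecdebeedeaced  d
    6  dcefdf$eecdebeedeace  e
    7  deacedcefdf$eecdebee  e
    8  debeedeacedcefdf$eec  c
    9  df$eecdebeedeacedcef  f
   10  eacedcefdf$eecdebeed  d
   11  ebeedeacedcefdf$eecd  d
   12  ecdebeedeacedcefdf$e  e
   13  edcefdf$eecdebeedeac  c
   14  edeacedcefdf$eecdebe  e
   15  eecdebeedeacedcefdf$  $
   16  eedeacedcefdf$eecdeb  b
   17  efdf$eecdebeedeacedc  c
   18  f$eecdebeedeacedcefd  d
   19  fdf$eecdebeedeacedce  e

feeeadeecfddece$bcde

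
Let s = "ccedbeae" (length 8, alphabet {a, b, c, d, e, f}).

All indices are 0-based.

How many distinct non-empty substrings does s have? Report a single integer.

33

sorted suffixes:
  #0 SA[0]=6  'ae'
  #1 SA[1]=4  'beae'
  #2 SA[2]=0  'ccedbeae'
  #3 SA[3]=1  'cedbeae'
  #4 SA[4]=3  'dbeae'
  #5 SA[5]=7  'e'
  #6 SA[6]=5  'eae'
  #7 SA[7]=2  'edbeae'

SA = [6, 4, 0, 1, 3, 7, 5, 2]
[i] adj suffixes → lcp
  [1] 6/4 → 0 ('')
  [2] 4/0 → 0 ('')
  [3] 0/1 → 1 ('c')
  [4] 1/3 → 0 ('')
  [5] 3/7 → 0 ('')
  [6] 7/5 → 1 ('e')
  [7] 5/2 → 1 ('e')

n(n+1)/2 = 8·9/2 = 36
Σ LCP = 0 + 0 + 0 + 1 + 0 + 0 + 1 + 1 = 3
distinct = 36 − 3 = 33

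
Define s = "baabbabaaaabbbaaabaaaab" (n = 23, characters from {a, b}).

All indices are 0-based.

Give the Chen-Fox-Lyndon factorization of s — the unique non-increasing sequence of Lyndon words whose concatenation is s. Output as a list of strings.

["b", "aabbab", "aaaabbbaaab", "aaaab"]

emit factor 1: 'b' (i=0, period=1)
emit factor 2: 'aabbab' (i=1, period=6)
emit factor 3: 'aaaabbbaaab' (i=7, period=11)
emit factor 4: 'aaaab' (i=18, period=5)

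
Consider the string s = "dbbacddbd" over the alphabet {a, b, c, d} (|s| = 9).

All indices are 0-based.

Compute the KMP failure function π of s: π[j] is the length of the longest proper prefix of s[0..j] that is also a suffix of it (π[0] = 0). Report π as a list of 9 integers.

[0, 0, 0, 0, 0, 1, 1, 2, 1]

π[0] = 0
j=1 s[j]='b': π[1]=0 (border '')
j=2 s[j]='b': π[2]=0 (border '')
j=3 s[j]='a': π[3]=0 (border '')
j=4 s[j]='c': π[4]=0 (border '')
j=5 s[j]='d': π[5]=1 (border 'd')
j=6 s[j]='d': k: 1→0; π[6]=1 (border 'd')
j=7 s[j]='b': π[7]=2 (border 'db')
j=8 s[j]='d': k: 2→0; π[8]=1 (border 'd')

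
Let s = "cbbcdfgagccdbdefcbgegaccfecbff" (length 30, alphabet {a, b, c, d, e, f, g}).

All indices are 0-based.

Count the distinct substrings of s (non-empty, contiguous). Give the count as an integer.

rank | idx | suffix
   0 |  21 | accfecbff
   1 |   7 | agccdbdefcbgegaccfecbff
   2 |   1 | bbcdfgagccdbdefcbgegaccfecbff
   3 |   2 | bcdfgagccdbdefcbgegaccfecbff
   4 |  12 | bdefcbgegaccfecbff
   5 |  27 | bff
   6 |  17 | bgegaccfecbff
   7 |   0 | cbbcdfgagccdbdefcbgegaccfecbff
   8 |  26 | cbff
   9 |  16 | cbgegaccfecbff
  10 |   9 | ccdbdefcbgegaccfecbff
  11 |  22 | ccfecbff
  12 |  10 | cdbdefcbgegaccfecbff
  13 |   3 | cdfgagccdbdefcbgegaccfecbff
  14 |  23 | cfecbff
  15 |  11 | dbdefcbgegaccfecbff
  16 |  13 | defcbgegaccfecbff
  17 |   4 | dfgagccdbdefcbgegaccfecbff
  18 |  25 | ecbff
  19 |  14 | efcbgegaccfecbff
  20 |  19 | egaccfecbff
  21 |  29 | f
  22 |  15 | fcbgegaccfecbff
  23 |  24 | fecbff
  24 |  28 | ff
  25 |   5 | fgagccdbdefcbgegaccfecbff
  26 |  20 | gaccfecbff
  27 |   6 | gagccdbdefcbgegaccfecbff
  28 |   8 | gccdbdefcbgegaccfecbff
  29 |  18 | gegaccfecbff

SA = [21, 7, 1, 2, 12, 27, 17, 0, 26, 16, 9, 22, 10, 3, 23, 11, 13, 4, 25, 14, 19, 29, 15, 24, 28, 5, 20, 6, 8, 18]
[i] adj suffixes → lcp
  [1] 21/7 → 1 ('a')
  [2] 7/1 → 0 ('')
  [3] 1/2 → 1 ('b')
  [4] 2/12 → 1 ('b')
  [5] 12/27 → 1 ('b')
  [6] 27/17 → 1 ('b')
  [7] 17/0 → 0 ('')
  [8] 0/26 → 2 ('cb')
  [9] 26/16 → 2 ('cb')
  [10] 16/9 → 1 ('c')
  [11] 9/22 → 2 ('cc')
  [12] 22/10 → 1 ('c')
  [13] 10/3 → 2 ('cd')
  [14] 3/23 → 1 ('c')
  [15] 23/11 → 0 ('')
  [16] 11/13 → 1 ('d')
  [17] 13/4 → 1 ('d')
  [18] 4/25 → 0 ('')
  [19] 25/14 → 1 ('e')
  [20] 14/19 → 1 ('e')
  [21] 19/29 → 0 ('')
  [22] 29/15 → 1 ('f')
  [23] 15/24 → 1 ('f')
  [24] 24/28 → 1 ('f')
  [25] 28/5 → 1 ('f')
  [26] 5/20 → 0 ('')
  [27] 20/6 → 2 ('ga')
  [28] 6/8 → 1 ('g')
  [29] 8/18 → 1 ('g')

n(n+1)/2 = 30·31/2 = 465
Σ LCP = 0 + 1 + 0 + 1 + 1 + 1 + 1 + 0 + 2 + 2 + 1 + 2 + 1 + 2 + 1 + 0 + 1 + 1 + 0 + 1 + 1 + 0 + 1 + 1 + 1 + 1 + 0 + 2 + 1 + 1 = 28
distinct = 465 − 28 = 437

437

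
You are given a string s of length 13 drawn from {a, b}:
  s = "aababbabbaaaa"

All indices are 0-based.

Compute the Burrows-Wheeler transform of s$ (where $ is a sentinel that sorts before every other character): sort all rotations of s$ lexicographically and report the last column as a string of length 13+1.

rank  rotation        last
    0  $aababbabbaaaa  a
    1  a$aababbabbaaa  a
    2  aa$aababbabbaa  a
    3  aaa$aababbabba  a
    4  aaaa$aababbabb  b
    5  aababbabbaaaa$  $
    6  ababbabbaaaa$a  a
    7  abbaaaa$aababb  b
    8  abbabbaaaa$aab  b
    9  baaaa$aababbab  b
   10  babbaaaa$aabab  b
   11  babbabbaaaa$aa  a
   12  bbaaaa$aababba  a
   13  bbabbaaaa$aaba  a

aaaab$abbbbaaa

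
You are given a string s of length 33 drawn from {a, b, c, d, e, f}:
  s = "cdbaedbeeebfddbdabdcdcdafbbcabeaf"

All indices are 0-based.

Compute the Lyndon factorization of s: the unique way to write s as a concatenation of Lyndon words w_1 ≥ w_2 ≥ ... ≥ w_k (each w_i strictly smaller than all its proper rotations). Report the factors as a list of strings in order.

emit factor 1: 'cd' (i=0, period=2)
emit factor 2: 'b' (i=2, period=1)
emit factor 3: 'aedbeeebfddbd' (i=3, period=13)
emit factor 4: 'abdcdcdafbbcabeaf' (i=16, period=17)

["cd", "b", "aedbeeebfddbd", "abdcdcdafbbcabeaf"]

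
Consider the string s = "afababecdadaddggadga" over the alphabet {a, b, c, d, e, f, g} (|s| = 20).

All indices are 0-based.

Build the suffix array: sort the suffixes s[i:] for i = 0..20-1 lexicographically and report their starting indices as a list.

[19, 2, 4, 9, 11, 16, 0, 3, 5, 7, 8, 10, 12, 17, 13, 6, 1, 18, 15, 14]

rank→(start, suffix):
  0 → (19, 'a')
  1 → (2, 'ababecdadaddggadga')
  2 → (4, 'abecdadaddggadga')
  3 → (9, 'adaddggadga')
  4 → (11, 'addggadga')
  5 → (16, 'adga')
  6 → (0, 'afababecdadaddggadga')
  7 → (3, 'babecdadaddggadga')
  8 → (5, 'becdadaddggadga')
  9 → (7, 'cdadaddggadga')
  10 → (8, 'dadaddggadga')
  11 → (10, 'daddggadga')
  12 → (12, 'ddggadga')
  13 → (17, 'dga')
  14 → (13, 'dggadga')
  15 → (6, 'ecdadaddggadga')
  16 → (1, 'fababecdadaddggadga')
  17 → (18, 'ga')
  18 → (15, 'gadga')
  19 → (14, 'ggadga')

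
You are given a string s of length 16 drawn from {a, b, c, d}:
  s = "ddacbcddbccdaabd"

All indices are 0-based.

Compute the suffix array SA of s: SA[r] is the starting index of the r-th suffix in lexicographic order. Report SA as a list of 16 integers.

[12, 13, 2, 8, 4, 14, 3, 9, 10, 5, 15, 11, 1, 7, 0, 6]

sorted suffixes:
  #0 SA[0]=12  'aabd'
  #1 SA[1]=13  'abd'
  #2 SA[2]=2  'acbcddbccdaabd'
  #3 SA[3]=8  'bccdaabd'
  #4 SA[4]=4  'bcddbccdaabd'
  #5 SA[5]=14  'bd'
  #6 SA[6]=3  'cbcddbccdaabd'
  #7 SA[7]=9  'ccdaabd'
  #8 SA[8]=10  'cdaabd'
  #9 SA[9]=5  'cddbccdaabd'
  #10 SA[10]=15  'd'
  #11 SA[11]=11  'daabd'
  #12 SA[12]=1  'dacbcddbccdaabd'
  #13 SA[13]=7  'dbccdaabd'
  #14 SA[14]=0  'ddacbcddbccdaabd'
  #15 SA[15]=6  'ddbccdaabd'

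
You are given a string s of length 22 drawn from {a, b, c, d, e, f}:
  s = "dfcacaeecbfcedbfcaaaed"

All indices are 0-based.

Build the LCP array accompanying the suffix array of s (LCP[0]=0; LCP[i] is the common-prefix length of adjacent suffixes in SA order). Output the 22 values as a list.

[0, 2, 1, 1, 2, 0, 3, 0, 2, 2, 1, 1, 0, 1, 1, 0, 1, 2, 1, 0, 3, 2]

rank | idx | suffix
   0 |  17 | aaaed
   1 |  18 | aaed
   2 |   3 | acaeecbfcedbfcaaaed
   3 |  19 | aed
   4 |   5 | aeecbfcedbfcaaaed
   5 |  14 | bfcaaaed
   6 |   9 | bfcedbfcaaaed
   7 |  16 | caaaed
   8 |   2 | cacaeecbfcedbfcaaaed
   9 |   4 | caeecbfcedbfcaaaed
  10 |   8 | cbfcedbfcaaaed
  11 |  11 | cedbfcaaaed
  12 |  21 | d
  13 |  13 | dbfcaaaed
  14 |   0 | dfcacaeecbfcedbfcaaaed
  15 |   7 | ecbfcedbfcaaaed
  16 |  20 | ed
  17 |  12 | edbfcaaaed
  18 |   6 | eecbfcedbfcaaaed
  19 |  15 | fcaaaed
  20 |   1 | fcacaeecbfcedbfcaaaed
  21 |  10 | fcedbfcaaaed

SA = [17, 18, 3, 19, 5, 14, 9, 16, 2, 4, 8, 11, 21, 13, 0, 7, 20, 12, 6, 15, 1, 10]
rank  pair      lcp
   1  s[17:],s[18:]  2  'aa'
   2  s[18:],s[3:]  1  'a'
   3  s[3:],s[19:]  1  'a'
   4  s[19:],s[5:]  2  'ae'
   5  s[5:],s[14:]  0  ''
   6  s[14:],s[9:]  3  'bfc'
   7  s[9:],s[16:]  0  ''
   8  s[16:],s[2:]  2  'ca'
   9  s[2:],s[4:]  2  'ca'
  10  s[4:],s[8:]  1  'c'
  11  s[8:],s[11:]  1  'c'
  12  s[11:],s[21:]  0  ''
  13  s[21:],s[13:]  1  'd'
  14  s[13:],s[0:]  1  'd'
  15  s[0:],s[7:]  0  ''
  16  s[7:],s[20:]  1  'e'
  17  s[20:],s[12:]  2  'ed'
  18  s[12:],s[6:]  1  'e'
  19  s[6:],s[15:]  0  ''
  20  s[15:],s[1:]  3  'fca'
  21  s[1:],s[10:]  2  'fc'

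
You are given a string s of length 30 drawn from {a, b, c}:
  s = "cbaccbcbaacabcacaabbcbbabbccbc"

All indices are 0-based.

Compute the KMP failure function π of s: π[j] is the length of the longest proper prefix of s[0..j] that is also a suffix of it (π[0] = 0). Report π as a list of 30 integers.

π[0] = 0
j=1 s[j]='b': π[1]=0 (border '')
j=2 s[j]='a': π[2]=0 (border '')
j=3 s[j]='c': π[3]=1 (border 'c')
j=4 s[j]='c': k: 1→0; π[4]=1 (border 'c')
j=5 s[j]='b': π[5]=2 (border 'cb')
j=6 s[j]='c': k: 2→0; π[6]=1 (border 'c')
j=7 s[j]='b': π[7]=2 (border 'cb')
j=8 s[j]='a': π[8]=3 (border 'cba')
j=9 s[j]='a': k: 3→0; π[9]=0 (border '')
j=10 s[j]='c': π[10]=1 (border 'c')
j=11 s[j]='a': k: 1→0; π[11]=0 (border '')
j=12 s[j]='b': π[12]=0 (border '')
j=13 s[j]='c': π[13]=1 (border 'c')
j=14 s[j]='a': k: 1→0; π[14]=0 (border '')
j=15 s[j]='c': π[15]=1 (border 'c')
j=16 s[j]='a': k: 1→0; π[16]=0 (border '')
j=17 s[j]='a': π[17]=0 (border '')
j=18 s[j]='b': π[18]=0 (border '')
j=19 s[j]='b': π[19]=0 (border '')
j=20 s[j]='c': π[20]=1 (border 'c')
j=21 s[j]='b': π[21]=2 (border 'cb')
j=22 s[j]='b': k: 2→0; π[22]=0 (border '')
j=23 s[j]='a': π[23]=0 (border '')
j=24 s[j]='b': π[24]=0 (border '')
j=25 s[j]='b': π[25]=0 (border '')
j=26 s[j]='c': π[26]=1 (border 'c')
j=27 s[j]='c': k: 1→0; π[27]=1 (border 'c')
j=28 s[j]='b': π[28]=2 (border 'cb')
j=29 s[j]='c': k: 2→0; π[29]=1 (border 'c')

[0, 0, 0, 1, 1, 2, 1, 2, 3, 0, 1, 0, 0, 1, 0, 1, 0, 0, 0, 0, 1, 2, 0, 0, 0, 0, 1, 1, 2, 1]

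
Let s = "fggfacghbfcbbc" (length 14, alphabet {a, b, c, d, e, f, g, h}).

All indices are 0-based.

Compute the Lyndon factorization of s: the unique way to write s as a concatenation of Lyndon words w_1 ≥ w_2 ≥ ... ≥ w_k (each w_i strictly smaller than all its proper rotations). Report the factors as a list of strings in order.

["fgg", "f", "acghbfcbbc"]

emit factor 1: 'fgg' (i=0, period=3)
emit factor 2: 'f' (i=3, period=1)
emit factor 3: 'acghbfcbbc' (i=4, period=10)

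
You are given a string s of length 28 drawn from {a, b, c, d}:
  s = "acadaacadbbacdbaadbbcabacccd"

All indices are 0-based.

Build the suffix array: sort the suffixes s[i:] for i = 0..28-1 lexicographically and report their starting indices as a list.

rank | idx | suffix
   0 |   4 | aacadbbacdbaadbbcabacccd
   1 |  15 | aadbbcabacccd
   2 |  21 | abacccd
   3 |   0 | acadaacadbbacdbaadbbcabacccd
   4 |   5 | acadbbacdbaadbbcabacccd
   5 |  23 | acccd
   6 |  11 | acdbaadbbcabacccd
   7 |   2 | adaacadbbacdbaadbbcabacccd
   8 |   7 | adbbacdbaadbbcabacccd
   9 |  16 | adbbcabacccd
  10 |  14 | baadbbcabacccd
  11 |  22 | bacccd
  12 |  10 | bacdbaadbbcabacccd
  13 |   9 | bbacdbaadbbcabacccd
  14 |  18 | bbcabacccd
  15 |  19 | bcabacccd
  16 |  20 | cabacccd
  17 |   1 | cadaacadbbacdbaadbbcabacccd
  18 |   6 | cadbbacdbaadbbcabacccd
  19 |  24 | cccd
  20 |  25 | ccd
  21 |  26 | cd
  22 |  12 | cdbaadbbcabacccd
  23 |  27 | d
  24 |   3 | daacadbbacdbaadbbcabacccd
  25 |  13 | dbaadbbcabacccd
  26 |   8 | dbbacdbaadbbcabacccd
  27 |  17 | dbbcabacccd

[4, 15, 21, 0, 5, 23, 11, 2, 7, 16, 14, 22, 10, 9, 18, 19, 20, 1, 6, 24, 25, 26, 12, 27, 3, 13, 8, 17]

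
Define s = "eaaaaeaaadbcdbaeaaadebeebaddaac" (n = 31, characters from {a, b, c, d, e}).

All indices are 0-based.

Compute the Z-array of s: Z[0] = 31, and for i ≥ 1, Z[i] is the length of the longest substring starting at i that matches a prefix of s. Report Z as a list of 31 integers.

Z[0]=31
i=1: outside box; Z[1]=0
i=2: outside box; Z[2]=0
i=3: outside box; Z[3]=0
i=4: outside box; Z[4]=0
i=5: outside box; Z[5]=4 scan→box=[5,9)
i=6: min(r-i=3, Z[1]=0)=0; Z[6]=0
i=7: min(r-i=2, Z[2]=0)=0; Z[7]=0
i=8: min(r-i=1, Z[3]=0)=0; Z[8]=0
i=9: outside box; Z[9]=0
i=10: outside box; Z[10]=0
i=11: outside box; Z[11]=0
i=12: outside box; Z[12]=0
i=13: outside box; Z[13]=0
i=14: outside box; Z[14]=0
i=15: outside box; Z[15]=4 scan→box=[15,19)
i=16: min(r-i=3, Z[1]=0)=0; Z[16]=0
i=17: min(r-i=2, Z[2]=0)=0; Z[17]=0
i=18: min(r-i=1, Z[3]=0)=0; Z[18]=0
i=19: outside box; Z[19]=0
i=20: outside box; Z[20]=1 scan→box=[20,21)
i=21: outside box; Z[21]=0
i=22: outside box; Z[22]=1 scan→box=[22,23)
i=23: outside box; Z[23]=1 scan→box=[23,24)
i=24: outside box; Z[24]=0
i=25: outside box; Z[25]=0
i=26: outside box; Z[26]=0
i=27: outside box; Z[27]=0
i=28: outside box; Z[28]=0
i=29: outside box; Z[29]=0
i=30: outside box; Z[30]=0

[31, 0, 0, 0, 0, 4, 0, 0, 0, 0, 0, 0, 0, 0, 0, 4, 0, 0, 0, 0, 1, 0, 1, 1, 0, 0, 0, 0, 0, 0, 0]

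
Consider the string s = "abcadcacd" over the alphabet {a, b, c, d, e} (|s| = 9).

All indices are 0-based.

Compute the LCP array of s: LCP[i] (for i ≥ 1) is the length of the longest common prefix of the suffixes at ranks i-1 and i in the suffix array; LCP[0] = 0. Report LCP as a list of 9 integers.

sorted suffixes:
  #0 SA[0]=0  'abcadcacd'
  #1 SA[1]=6  'acd'
  #2 SA[2]=3  'adcacd'
  #3 SA[3]=1  'bcadcacd'
  #4 SA[4]=5  'cacd'
  #5 SA[5]=2  'cadcacd'
  #6 SA[6]=7  'cd'
  #7 SA[7]=8  'd'
  #8 SA[8]=4  'dcacd'

SA = [0, 6, 3, 1, 5, 2, 7, 8, 4]
rank  pair      lcp
   1  s[0:],s[6:]  1  'a'
   2  s[6:],s[3:]  1  'a'
   3  s[3:],s[1:]  0  ''
   4  s[1:],s[5:]  0  ''
   5  s[5:],s[2:]  2  'ca'
   6  s[2:],s[7:]  1  'c'
   7  s[7:],s[8:]  0  ''
   8  s[8:],s[4:]  1  'd'

[0, 1, 1, 0, 0, 2, 1, 0, 1]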